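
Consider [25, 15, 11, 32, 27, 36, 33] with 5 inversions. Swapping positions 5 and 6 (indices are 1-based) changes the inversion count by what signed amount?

Positions 5 and 6 hold 27 and 36; after swapping, the array is [25, 15, 11, 32, 36, 27, 33].
Count, for each position, how many later elements it exceeds:
25: 2
15: 1
11: 0
32: 1
36: 2
27: 0
33: 0
Sum: 2 + 1 + 0 + 1 + 2 + 0 + 0 = 6
Change: 6 − 5 = +1

+1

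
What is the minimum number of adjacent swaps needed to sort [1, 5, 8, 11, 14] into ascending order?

Each adjacent swap fixes exactly one inversion, so the minimum swap count equals the number of inversions.
Count inversions — for each element, later elements that are smaller:
1: none → 0
5: none → 0
8: none → 0
11: none → 0
14: none → 0
Total inversions: 0 + 0 + 0 + 0 + 0 = 0

0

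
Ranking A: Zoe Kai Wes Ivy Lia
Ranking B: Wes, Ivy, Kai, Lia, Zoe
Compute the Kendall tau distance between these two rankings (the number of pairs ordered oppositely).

Assign each item its position (1..5) in the first ordering, then rewrite the second ordering as that position sequence:
positions: Zoe→1, Kai→2, Wes→3, Ivy→4, Lia→5
second ordering as positions: [3, 4, 2, 5, 1]
Discordant pairs = inversions in this position sequence.
3: 2, 1 → 2
4: 2, 1 → 2
2: 1 → 1
5: 1 → 1
1: 0
Total: 2 + 2 + 1 + 1 + 0 = 6

6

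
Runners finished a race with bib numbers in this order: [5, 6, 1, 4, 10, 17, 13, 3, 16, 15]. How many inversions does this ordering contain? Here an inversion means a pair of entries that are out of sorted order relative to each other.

14 inversions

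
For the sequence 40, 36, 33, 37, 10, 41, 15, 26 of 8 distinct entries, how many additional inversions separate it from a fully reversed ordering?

Maximum inversions for 8 distinct elements is C(8, 2) = 8·7/2 = 28.
Current inversions — for each element, count later smaller elements:
40: 6
36: 4
33: 3
37: 3
10: 0
41: 2
15: 0
26: 0
Current total: 6 + 4 + 3 + 3 + 0 + 2 + 0 + 0 = 18
Shortfall: 28 − 18 = 10

10 inversions short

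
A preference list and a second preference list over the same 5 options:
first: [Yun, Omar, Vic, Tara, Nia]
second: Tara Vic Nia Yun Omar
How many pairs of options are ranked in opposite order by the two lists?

7

Assign each item its position (1..5) in the first ordering, then rewrite the second ordering as that position sequence:
positions: Yun→1, Omar→2, Vic→3, Tara→4, Nia→5
second ordering as positions: [4, 3, 5, 1, 2]
Discordant pairs = inversions in this position sequence.
4: 3, 1, 2 → 3
3: 1, 2 → 2
5: 1, 2 → 2
1: 0
2: 0
Total: 3 + 2 + 2 + 0 + 0 = 7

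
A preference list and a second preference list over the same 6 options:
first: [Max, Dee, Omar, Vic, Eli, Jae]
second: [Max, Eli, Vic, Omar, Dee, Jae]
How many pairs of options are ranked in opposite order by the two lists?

6

Assign each item its position (1..6) in the first ordering, then rewrite the second ordering as that position sequence:
positions: Max→1, Dee→2, Omar→3, Vic→4, Eli→5, Jae→6
second ordering as positions: [1, 5, 4, 3, 2, 6]
Discordant pairs = inversions in this position sequence.
1: 0
5: 4, 3, 2 → 3
4: 3, 2 → 2
3: 2 → 1
2: 0
6: 0
Total: 0 + 3 + 2 + 1 + 0 + 0 = 6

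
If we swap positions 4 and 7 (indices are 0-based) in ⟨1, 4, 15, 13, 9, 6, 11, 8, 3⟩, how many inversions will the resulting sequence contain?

18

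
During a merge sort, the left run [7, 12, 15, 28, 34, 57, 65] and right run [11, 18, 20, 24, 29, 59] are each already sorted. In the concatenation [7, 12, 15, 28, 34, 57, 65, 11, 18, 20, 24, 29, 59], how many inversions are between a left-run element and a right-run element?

There are 22 split inversions.

Count, for every r in R, how many entries of L exceed r:
r = 11: 12, 15, 28, 34, 57, 65 → 6
r = 18: 28, 34, 57, 65 → 4
r = 20: 28, 34, 57, 65 → 4
r = 24: 28, 34, 57, 65 → 4
r = 29: 34, 57, 65 → 3
r = 59: 65 → 1
Cross-inversions: 6 + 4 + 4 + 4 + 3 + 1 = 22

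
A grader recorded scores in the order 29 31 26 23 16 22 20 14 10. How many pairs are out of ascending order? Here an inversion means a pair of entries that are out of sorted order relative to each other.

Element-by-element contributions:
29 → 26, 23, 16, 22, 20, 14, 10 → 7
31 → 26, 23, 16, 22, 20, 14, 10 → 7
26 → 23, 16, 22, 20, 14, 10 → 6
23 → 16, 22, 20, 14, 10 → 5
16 → 14, 10 → 2
22 → 20, 14, 10 → 3
20 → 14, 10 → 2
14 → 10 → 1
10 → none → 0
Sum: 7 + 7 + 6 + 5 + 2 + 3 + 2 + 1 + 0 = 33

33 inversions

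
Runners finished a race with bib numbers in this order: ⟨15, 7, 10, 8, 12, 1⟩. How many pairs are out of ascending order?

10

Out-of-order index pairs (0-indexed):
(0,1): 15 > 7
(0,2): 15 > 10
(0,3): 15 > 8
(0,4): 15 > 12
(0,5): 15 > 1
(1,5): 7 > 1
(2,3): 10 > 8
(2,5): 10 > 1
(3,5): 8 > 1
(4,5): 12 > 1
That's 10 pairs.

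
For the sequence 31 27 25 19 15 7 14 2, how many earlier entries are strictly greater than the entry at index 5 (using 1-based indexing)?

The element at index 5 is 15.
Elements before it: 31, 27, 25, 19
Those larger than 15: 31, 27, 25, 19

4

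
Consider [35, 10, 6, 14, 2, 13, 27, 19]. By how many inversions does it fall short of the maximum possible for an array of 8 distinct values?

Maximum inversions for 8 distinct elements is C(8, 2) = 8·7/2 = 28.
Current inversions — for each element, count later smaller elements:
35: 7
10: 2
6: 1
14: 2
2: 0
13: 0
27: 1
19: 0
Current total: 7 + 2 + 1 + 2 + 0 + 0 + 1 + 0 = 13
Shortfall: 28 − 13 = 15

15 inversions short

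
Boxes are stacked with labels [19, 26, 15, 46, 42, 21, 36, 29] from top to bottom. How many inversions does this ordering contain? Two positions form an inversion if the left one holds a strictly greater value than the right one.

11

Element-by-element contributions:
19: 1
26: 2
15: 0
46: 4
42: 3
21: 0
36: 1
29: 0
Sum: 1 + 2 + 0 + 4 + 3 + 0 + 1 + 0 = 11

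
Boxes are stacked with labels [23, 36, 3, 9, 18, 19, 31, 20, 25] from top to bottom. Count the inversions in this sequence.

Sweep left to right; for each value list the smaller values that follow it:
23: 5
36: 7
3: 0
9: 0
18: 0
19: 0
31: 2
20: 0
25: 0
Sum: 5 + 7 + 0 + 0 + 0 + 0 + 2 + 0 + 0 = 14

There are 14 out-of-order pairs.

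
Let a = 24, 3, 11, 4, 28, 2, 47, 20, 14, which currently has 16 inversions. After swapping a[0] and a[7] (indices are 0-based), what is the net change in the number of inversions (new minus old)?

-1

Positions 0 and 7 hold 24 and 20; after swapping, the array is [20, 3, 11, 4, 28, 2, 47, 24, 14].
Sweep left to right; for each value list the smaller values that follow it:
20: 5
3: 1
11: 2
4: 1
28: 3
2: 0
47: 2
24: 1
14: 0
Sum: 5 + 1 + 2 + 1 + 3 + 0 + 2 + 1 + 0 = 15
Change: 15 − 16 = -1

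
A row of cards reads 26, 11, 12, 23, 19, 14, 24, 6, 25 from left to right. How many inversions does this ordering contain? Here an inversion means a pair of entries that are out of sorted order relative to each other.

17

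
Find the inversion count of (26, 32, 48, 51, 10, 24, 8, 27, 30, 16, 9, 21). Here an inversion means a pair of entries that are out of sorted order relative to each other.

Count, for each position, how many later elements it exceeds:
26 → 10, 24, 8, 16, 9, 21 → 6
32 → 10, 24, 8, 27, 30, 16, 9, 21 → 8
48 → 10, 24, 8, 27, 30, 16, 9, 21 → 8
51 → 10, 24, 8, 27, 30, 16, 9, 21 → 8
10 → 8, 9 → 2
24 → 8, 16, 9, 21 → 4
8 → none → 0
27 → 16, 9, 21 → 3
30 → 16, 9, 21 → 3
16 → 9 → 1
9 → none → 0
21 → none → 0
Sum: 6 + 8 + 8 + 8 + 2 + 4 + 0 + 3 + 3 + 1 + 0 + 0 = 43

There are 43 out-of-order pairs.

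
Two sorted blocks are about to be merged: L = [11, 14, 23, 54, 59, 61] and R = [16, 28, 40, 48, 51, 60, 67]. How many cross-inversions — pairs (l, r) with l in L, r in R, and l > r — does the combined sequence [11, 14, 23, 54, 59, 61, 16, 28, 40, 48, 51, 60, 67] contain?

Take each right-half value and tally the left-half values above it:
r = 16: 23, 54, 59, 61 → 4
r = 28: 54, 59, 61 → 3
r = 40: 54, 59, 61 → 3
r = 48: 54, 59, 61 → 3
r = 51: 54, 59, 61 → 3
r = 60: 61 → 1
r = 67: none → 0
Cross-inversions: 4 + 3 + 3 + 3 + 3 + 1 + 0 = 17

17 split inversions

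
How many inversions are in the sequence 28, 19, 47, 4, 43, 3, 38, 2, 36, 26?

27

For each element, count later entries that are smaller:
28: 5
19: 3
47: 7
4: 2
43: 5
3: 1
38: 3
2: 0
36: 1
26: 0
Sum: 5 + 3 + 7 + 2 + 5 + 1 + 3 + 0 + 1 + 0 = 27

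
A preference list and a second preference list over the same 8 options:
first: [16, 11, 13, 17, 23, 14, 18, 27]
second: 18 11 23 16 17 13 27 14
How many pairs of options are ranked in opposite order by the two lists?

Assign each item its position (1..8) in the first ordering, then rewrite the second ordering as that position sequence:
positions: 16→1, 11→2, 13→3, 17→4, 23→5, 14→6, 18→7, 27→8
second ordering as positions: [7, 2, 5, 1, 4, 3, 8, 6]
Discordant pairs = inversions in this position sequence.
7: 2, 5, 1, 4, 3, 6 → 6
2: 1 → 1
5: 1, 4, 3 → 3
1: 0
4: 3 → 1
3: 0
8: 6 → 1
6: 0
Total: 6 + 1 + 3 + 0 + 1 + 0 + 1 + 0 = 12

12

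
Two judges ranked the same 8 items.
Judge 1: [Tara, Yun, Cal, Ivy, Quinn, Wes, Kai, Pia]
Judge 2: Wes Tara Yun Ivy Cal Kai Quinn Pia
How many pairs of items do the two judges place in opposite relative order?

Assign each item its position (1..8) in the first ordering, then rewrite the second ordering as that position sequence:
positions: Tara→1, Yun→2, Cal→3, Ivy→4, Quinn→5, Wes→6, Kai→7, Pia→8
second ordering as positions: [6, 1, 2, 4, 3, 7, 5, 8]
Discordant pairs = inversions in this position sequence.
6: 1, 2, 4, 3, 5 → 5
1: 0
2: 0
4: 3 → 1
3: 0
7: 5 → 1
5: 0
8: 0
Total: 5 + 0 + 0 + 1 + 0 + 1 + 0 + 0 = 7

7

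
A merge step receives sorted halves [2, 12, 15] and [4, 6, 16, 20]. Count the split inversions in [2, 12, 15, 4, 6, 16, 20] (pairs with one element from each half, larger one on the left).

4

Count, for every r in R, how many entries of L exceed r:
r = 4: 12, 15 → 2
r = 6: 12, 15 → 2
r = 16: none → 0
r = 20: none → 0
Cross-inversions: 2 + 2 + 0 + 0 = 4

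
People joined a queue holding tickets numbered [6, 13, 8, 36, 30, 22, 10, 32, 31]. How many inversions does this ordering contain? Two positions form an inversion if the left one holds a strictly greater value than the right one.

11 inversions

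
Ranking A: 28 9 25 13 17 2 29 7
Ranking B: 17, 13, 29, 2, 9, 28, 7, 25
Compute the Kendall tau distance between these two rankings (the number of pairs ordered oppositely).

Discordant pairs: 16

Assign each item its position (1..8) in the first ordering, then rewrite the second ordering as that position sequence:
positions: 28→1, 9→2, 25→3, 13→4, 17→5, 2→6, 29→7, 7→8
second ordering as positions: [5, 4, 7, 6, 2, 1, 8, 3]
Discordant pairs = inversions in this position sequence.
5: 4, 2, 1, 3 → 4
4: 2, 1, 3 → 3
7: 6, 2, 1, 3 → 4
6: 2, 1, 3 → 3
2: 1 → 1
1: 0
8: 3 → 1
3: 0
Total: 4 + 3 + 4 + 3 + 1 + 0 + 1 + 0 = 16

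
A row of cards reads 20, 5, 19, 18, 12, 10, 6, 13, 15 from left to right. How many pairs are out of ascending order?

There are 22 inversions.

Sweep left to right; for each value list the smaller values that follow it:
20: 8
5: 0
19: 6
18: 5
12: 2
10: 1
6: 0
13: 0
15: 0
Sum: 8 + 0 + 6 + 5 + 2 + 1 + 0 + 0 + 0 = 22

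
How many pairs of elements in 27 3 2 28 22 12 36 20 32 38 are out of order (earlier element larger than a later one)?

13

Sweep left to right; for each value list the smaller values that follow it:
27: 5
3: 1
2: 0
28: 3
22: 2
12: 0
36: 2
20: 0
32: 0
38: 0
Sum: 5 + 1 + 0 + 3 + 2 + 0 + 2 + 0 + 0 + 0 = 13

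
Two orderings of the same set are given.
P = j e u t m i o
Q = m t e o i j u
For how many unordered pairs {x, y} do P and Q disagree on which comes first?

Assign each item its position (1..7) in the first ordering, then rewrite the second ordering as that position sequence:
positions: j→1, e→2, u→3, t→4, m→5, i→6, o→7
second ordering as positions: [5, 4, 2, 7, 6, 1, 3]
Discordant pairs = inversions in this position sequence.
5: 4, 2, 1, 3 → 4
4: 2, 1, 3 → 3
2: 1 → 1
7: 6, 1, 3 → 3
6: 1, 3 → 2
1: 0
3: 0
Total: 4 + 3 + 1 + 3 + 2 + 0 + 0 = 13

13 disagreeing pairs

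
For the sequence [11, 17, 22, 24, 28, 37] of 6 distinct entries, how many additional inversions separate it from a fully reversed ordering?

15 inversions short

Maximum inversions for 6 distinct elements is C(6, 2) = 6·5/2 = 15.
Current inversions — for each element, count later smaller elements:
11: 0
17: 0
22: 0
24: 0
28: 0
37: 0
Current total: 0 + 0 + 0 + 0 + 0 + 0 = 0
Shortfall: 15 − 0 = 15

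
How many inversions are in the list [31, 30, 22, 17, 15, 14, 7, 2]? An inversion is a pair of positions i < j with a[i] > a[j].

28

For each element, count later entries that are smaller:
31: 7
30: 6
22: 5
17: 4
15: 3
14: 2
7: 1
2: 0
Sum: 7 + 6 + 5 + 4 + 3 + 2 + 1 + 0 = 28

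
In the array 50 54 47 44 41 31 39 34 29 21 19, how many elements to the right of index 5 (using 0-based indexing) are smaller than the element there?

3

The element at index 5 is 31.
Elements after it: 39, 34, 29, 21, 19
Those smaller than 31: 29, 21, 19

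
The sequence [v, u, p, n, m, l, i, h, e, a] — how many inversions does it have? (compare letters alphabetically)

For each element, count later entries that are smaller:
v: 9
u: 8
p: 7
n: 6
m: 5
l: 4
i: 3
h: 2
e: 1
a: 0
Sum: 9 + 8 + 7 + 6 + 5 + 4 + 3 + 2 + 1 + 0 = 45

45 out-of-order pairs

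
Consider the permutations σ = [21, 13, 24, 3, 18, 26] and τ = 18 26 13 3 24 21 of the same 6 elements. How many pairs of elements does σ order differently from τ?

12

Assign each item its position (1..6) in the first ordering, then rewrite the second ordering as that position sequence:
positions: 21→1, 13→2, 24→3, 3→4, 18→5, 26→6
second ordering as positions: [5, 6, 2, 4, 3, 1]
Discordant pairs = inversions in this position sequence.
5: 2, 4, 3, 1 → 4
6: 2, 4, 3, 1 → 4
2: 1 → 1
4: 3, 1 → 2
3: 1 → 1
1: 0
Total: 4 + 4 + 1 + 2 + 1 + 0 = 12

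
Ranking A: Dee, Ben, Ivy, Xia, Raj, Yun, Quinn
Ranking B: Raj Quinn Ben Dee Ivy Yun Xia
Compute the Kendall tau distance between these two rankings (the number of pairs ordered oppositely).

Discordant pairs: 11

Assign each item its position (1..7) in the first ordering, then rewrite the second ordering as that position sequence:
positions: Dee→1, Ben→2, Ivy→3, Xia→4, Raj→5, Yun→6, Quinn→7
second ordering as positions: [5, 7, 2, 1, 3, 6, 4]
Discordant pairs = inversions in this position sequence.
5: 2, 1, 3, 4 → 4
7: 2, 1, 3, 6, 4 → 5
2: 1 → 1
1: 0
3: 0
6: 4 → 1
4: 0
Total: 4 + 5 + 1 + 0 + 0 + 1 + 0 = 11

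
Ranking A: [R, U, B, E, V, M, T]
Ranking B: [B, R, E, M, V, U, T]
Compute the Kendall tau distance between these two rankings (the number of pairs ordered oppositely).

There are 6 discordant pairs.

Assign each item its position (1..7) in the first ordering, then rewrite the second ordering as that position sequence:
positions: R→1, U→2, B→3, E→4, V→5, M→6, T→7
second ordering as positions: [3, 1, 4, 6, 5, 2, 7]
Discordant pairs = inversions in this position sequence.
3: 1, 2 → 2
1: 0
4: 2 → 1
6: 5, 2 → 2
5: 2 → 1
2: 0
7: 0
Total: 2 + 0 + 1 + 2 + 1 + 0 + 0 = 6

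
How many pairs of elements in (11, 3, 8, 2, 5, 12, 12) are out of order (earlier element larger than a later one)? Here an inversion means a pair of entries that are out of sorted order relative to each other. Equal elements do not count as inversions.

7

Out-of-order index pairs (1-indexed):
(1,2): 11 > 3
(1,3): 11 > 8
(1,4): 11 > 2
(1,5): 11 > 5
(2,4): 3 > 2
(3,4): 8 > 2
(3,5): 8 > 5
That's 7 pairs.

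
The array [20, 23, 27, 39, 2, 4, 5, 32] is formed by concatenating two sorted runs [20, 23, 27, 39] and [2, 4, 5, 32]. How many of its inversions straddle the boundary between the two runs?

Take each right-half value and tally the left-half values above it:
r = 2: 20, 23, 27, 39 → 4
r = 4: 20, 23, 27, 39 → 4
r = 5: 20, 23, 27, 39 → 4
r = 32: 39 → 1
Cross-inversions: 4 + 4 + 4 + 1 = 13

13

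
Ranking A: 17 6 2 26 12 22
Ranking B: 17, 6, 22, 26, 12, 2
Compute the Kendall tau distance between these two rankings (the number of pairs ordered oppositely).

Assign each item its position (1..6) in the first ordering, then rewrite the second ordering as that position sequence:
positions: 17→1, 6→2, 2→3, 26→4, 12→5, 22→6
second ordering as positions: [1, 2, 6, 4, 5, 3]
Discordant pairs = inversions in this position sequence.
1: 0
2: 0
6: 4, 5, 3 → 3
4: 3 → 1
5: 3 → 1
3: 0
Total: 0 + 0 + 3 + 1 + 1 + 0 = 5

Discordant pairs: 5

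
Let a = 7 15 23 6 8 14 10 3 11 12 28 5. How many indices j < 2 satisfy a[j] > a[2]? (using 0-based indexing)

The element at index 2 is 23.
Elements before it: 7, 15
None of them are larger than 23.

0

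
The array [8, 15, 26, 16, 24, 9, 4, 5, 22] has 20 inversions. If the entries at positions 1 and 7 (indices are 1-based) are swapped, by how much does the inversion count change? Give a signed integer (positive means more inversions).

-1

Positions 1 and 7 hold 8 and 4; after swapping, the array is [4, 15, 26, 16, 24, 9, 8, 5, 22].
Count, for each position, how many later elements it exceeds:
4: 0
15: 3
26: 6
16: 3
24: 4
9: 2
8: 1
5: 0
22: 0
Sum: 0 + 3 + 6 + 3 + 4 + 2 + 1 + 0 + 0 = 19
Change: 19 − 20 = -1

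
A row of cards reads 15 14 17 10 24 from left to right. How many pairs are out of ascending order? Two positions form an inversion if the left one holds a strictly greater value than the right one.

Inversion pairs (indices are 1-based):
(1,2): 15 > 14
(1,4): 15 > 10
(2,4): 14 > 10
(3,4): 17 > 10
That's 4 pairs.

4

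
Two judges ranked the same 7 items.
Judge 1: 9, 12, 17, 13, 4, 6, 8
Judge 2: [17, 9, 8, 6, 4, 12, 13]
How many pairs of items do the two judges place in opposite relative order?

Assign each item its position (1..7) in the first ordering, then rewrite the second ordering as that position sequence:
positions: 9→1, 12→2, 17→3, 13→4, 4→5, 6→6, 8→7
second ordering as positions: [3, 1, 7, 6, 5, 2, 4]
Discordant pairs = inversions in this position sequence.
3: 1, 2 → 2
1: 0
7: 6, 5, 2, 4 → 4
6: 5, 2, 4 → 3
5: 2, 4 → 2
2: 0
4: 0
Total: 2 + 0 + 4 + 3 + 2 + 0 + 0 = 11

11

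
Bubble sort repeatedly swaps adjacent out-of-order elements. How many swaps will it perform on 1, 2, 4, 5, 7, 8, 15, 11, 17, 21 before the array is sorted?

The minimum number of adjacent swaps to sort an array equals its inversion count, since every such swap removes exactly one inversion.
Count inversions — for each element, later elements that are smaller:
1: none → 0
2: none → 0
4: none → 0
5: none → 0
7: none → 0
8: none → 0
15: 11 → 1
11: none → 0
17: none → 0
21: none → 0
Total inversions: 0 + 0 + 0 + 0 + 0 + 0 + 1 + 0 + 0 + 0 = 1

1 adjacent swap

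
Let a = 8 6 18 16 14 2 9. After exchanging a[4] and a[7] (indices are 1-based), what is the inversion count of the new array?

Inversions: 9

Positions 4 and 7 hold 16 and 9; after swapping, the array is [8, 6, 18, 9, 14, 2, 16].
For each element, count later entries that are smaller:
8 → 6, 2 → 2
6 → 2 → 1
18 → 9, 14, 2, 16 → 4
9 → 2 → 1
14 → 2 → 1
2 → none → 0
16 → none → 0
Sum: 2 + 1 + 4 + 1 + 1 + 0 + 0 = 9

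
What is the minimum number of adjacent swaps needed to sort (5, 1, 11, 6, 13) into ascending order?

2 swaps

Each adjacent swap fixes exactly one inversion, so the minimum swap count equals the number of inversions.
Count inversions — for each element, later elements that are smaller:
5: 1 → 1
1: none → 0
11: 6 → 1
6: none → 0
13: none → 0
Total inversions: 1 + 0 + 1 + 0 + 0 = 2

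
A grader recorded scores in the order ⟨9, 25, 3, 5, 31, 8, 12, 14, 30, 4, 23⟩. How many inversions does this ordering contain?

Element-by-element contributions:
9 → 3, 5, 8, 4 → 4
25 → 3, 5, 8, 12, 14, 4, 23 → 7
3 → none → 0
5 → 4 → 1
31 → 8, 12, 14, 30, 4, 23 → 6
8 → 4 → 1
12 → 4 → 1
14 → 4 → 1
30 → 4, 23 → 2
4 → none → 0
23 → none → 0
Sum: 4 + 7 + 0 + 1 + 6 + 1 + 1 + 1 + 2 + 0 + 0 = 23

23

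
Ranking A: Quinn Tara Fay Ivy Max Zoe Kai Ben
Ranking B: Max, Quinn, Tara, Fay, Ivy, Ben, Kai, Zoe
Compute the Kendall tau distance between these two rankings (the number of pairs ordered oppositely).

Assign each item its position (1..8) in the first ordering, then rewrite the second ordering as that position sequence:
positions: Quinn→1, Tara→2, Fay→3, Ivy→4, Max→5, Zoe→6, Kai→7, Ben→8
second ordering as positions: [5, 1, 2, 3, 4, 8, 7, 6]
Discordant pairs = inversions in this position sequence.
5: 1, 2, 3, 4 → 4
1: 0
2: 0
3: 0
4: 0
8: 7, 6 → 2
7: 6 → 1
6: 0
Total: 4 + 0 + 0 + 0 + 0 + 2 + 1 + 0 = 7

Discordant pairs: 7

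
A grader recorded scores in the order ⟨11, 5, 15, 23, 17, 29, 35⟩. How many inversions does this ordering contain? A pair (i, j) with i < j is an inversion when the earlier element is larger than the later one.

2

Count, for each position, how many later elements it exceeds:
11 → 5 → 1
5 → none → 0
15 → none → 0
23 → 17 → 1
17 → none → 0
29 → none → 0
35 → none → 0
Sum: 1 + 0 + 0 + 1 + 0 + 0 + 0 = 2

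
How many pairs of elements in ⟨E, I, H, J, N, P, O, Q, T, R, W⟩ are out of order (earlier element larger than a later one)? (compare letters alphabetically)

For each element, count later entries that are smaller:
E: 0
I: 1
H: 0
J: 0
N: 0
P: 1
O: 0
Q: 0
T: 1
R: 0
W: 0
Sum: 0 + 1 + 0 + 0 + 0 + 1 + 0 + 0 + 1 + 0 + 0 = 3

Out-of-order pairs: 3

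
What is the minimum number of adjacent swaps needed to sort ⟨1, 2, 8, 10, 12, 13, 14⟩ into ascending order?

Minimum adjacent swaps = number of inversions (each swap of adjacent out-of-order elements removes one inversion and no swap can remove more).
Count inversions — for each element, later elements that are smaller:
1: none → 0
2: none → 0
8: none → 0
10: none → 0
12: none → 0
13: none → 0
14: none → 0
Total inversions: 0 + 0 + 0 + 0 + 0 + 0 + 0 = 0

Swaps: 0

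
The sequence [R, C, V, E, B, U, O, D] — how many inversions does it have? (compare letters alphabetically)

Sweep left to right; for each value list the smaller values that follow it:
R: 5
C: 1
V: 5
E: 2
B: 0
U: 2
O: 1
D: 0
Sum: 5 + 1 + 5 + 2 + 0 + 2 + 1 + 0 = 16

There are 16 inversions.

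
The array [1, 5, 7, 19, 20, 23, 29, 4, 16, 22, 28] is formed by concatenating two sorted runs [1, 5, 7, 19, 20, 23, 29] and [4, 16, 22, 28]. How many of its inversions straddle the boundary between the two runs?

13 split inversions

Count, for every r in R, how many entries of L exceed r:
r = 4: 5, 7, 19, 20, 23, 29 → 6
r = 16: 19, 20, 23, 29 → 4
r = 22: 23, 29 → 2
r = 28: 29 → 1
Cross-inversions: 6 + 4 + 2 + 1 = 13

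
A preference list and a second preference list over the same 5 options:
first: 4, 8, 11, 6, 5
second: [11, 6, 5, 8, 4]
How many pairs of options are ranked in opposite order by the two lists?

7

Assign each item its position (1..5) in the first ordering, then rewrite the second ordering as that position sequence:
positions: 4→1, 8→2, 11→3, 6→4, 5→5
second ordering as positions: [3, 4, 5, 2, 1]
Discordant pairs = inversions in this position sequence.
3: 2, 1 → 2
4: 2, 1 → 2
5: 2, 1 → 2
2: 1 → 1
1: 0
Total: 2 + 2 + 2 + 1 + 0 = 7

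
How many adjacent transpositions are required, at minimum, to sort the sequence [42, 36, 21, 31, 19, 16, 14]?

20 swaps

Minimum adjacent swaps = number of inversions (each swap of adjacent out-of-order elements removes one inversion and no swap can remove more).
Count inversions — for each element, later elements that are smaller:
42: 36, 21, 31, 19, 16, 14 → 6
36: 21, 31, 19, 16, 14 → 5
21: 19, 16, 14 → 3
31: 19, 16, 14 → 3
19: 16, 14 → 2
16: 14 → 1
14: none → 0
Total inversions: 6 + 5 + 3 + 3 + 2 + 1 + 0 = 20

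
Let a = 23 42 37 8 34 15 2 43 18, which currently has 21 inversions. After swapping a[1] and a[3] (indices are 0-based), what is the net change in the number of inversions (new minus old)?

Positions 1 and 3 hold 42 and 8; after swapping, the array is [23, 8, 37, 42, 34, 15, 2, 43, 18].
Count, for each position, how many later elements it exceeds:
23 → 8, 15, 2, 18 → 4
8 → 2 → 1
37 → 34, 15, 2, 18 → 4
42 → 34, 15, 2, 18 → 4
34 → 15, 2, 18 → 3
15 → 2 → 1
2 → none → 0
43 → 18 → 1
18 → none → 0
Sum: 4 + 1 + 4 + 4 + 3 + 1 + 0 + 1 + 0 = 18
Change: 18 − 21 = -3

-3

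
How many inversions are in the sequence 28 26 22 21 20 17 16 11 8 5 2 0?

66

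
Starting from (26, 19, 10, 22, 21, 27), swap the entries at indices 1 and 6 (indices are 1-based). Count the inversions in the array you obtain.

7

Positions 1 and 6 hold 26 and 27; after swapping, the array is [27, 19, 10, 22, 21, 26].
Count, for each position, how many later elements it exceeds:
27: 5
19: 1
10: 0
22: 1
21: 0
26: 0
Sum: 5 + 1 + 0 + 1 + 0 + 0 = 7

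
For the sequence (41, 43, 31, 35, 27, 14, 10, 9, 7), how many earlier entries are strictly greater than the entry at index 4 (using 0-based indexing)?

4

The element at index 4 is 27.
Elements before it: 41, 43, 31, 35
Those larger than 27: 41, 43, 31, 35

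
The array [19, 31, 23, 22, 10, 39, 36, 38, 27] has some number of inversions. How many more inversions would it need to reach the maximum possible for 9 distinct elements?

Maximum inversions for 9 distinct elements is C(9, 2) = 9·8/2 = 36.
Current inversions — for each element, count later smaller elements:
19: 1
31: 4
23: 2
22: 1
10: 0
39: 3
36: 1
38: 1
27: 0
Current total: 1 + 4 + 2 + 1 + 0 + 3 + 1 + 1 + 0 = 13
Shortfall: 36 − 13 = 23

23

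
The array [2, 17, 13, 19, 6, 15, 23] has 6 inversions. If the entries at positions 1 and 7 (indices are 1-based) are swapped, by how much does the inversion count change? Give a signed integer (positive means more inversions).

Positions 1 and 7 hold 2 and 23; after swapping, the array is [23, 17, 13, 19, 6, 15, 2].
For each element, count later entries that are smaller:
23 → 17, 13, 19, 6, 15, 2 → 6
17 → 13, 6, 15, 2 → 4
13 → 6, 2 → 2
19 → 6, 15, 2 → 3
6 → 2 → 1
15 → 2 → 1
2 → none → 0
Sum: 6 + 4 + 2 + 3 + 1 + 1 + 0 = 17
Change: 17 − 6 = +11

+11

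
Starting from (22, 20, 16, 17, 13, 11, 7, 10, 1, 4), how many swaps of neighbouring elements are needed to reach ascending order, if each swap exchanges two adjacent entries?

Swaps: 42

Each adjacent swap fixes exactly one inversion, so the minimum swap count equals the number of inversions.
Count inversions — for each element, later elements that are smaller:
22: 20, 16, 17, 13, 11, 7, 10, 1, 4 → 9
20: 16, 17, 13, 11, 7, 10, 1, 4 → 8
16: 13, 11, 7, 10, 1, 4 → 6
17: 13, 11, 7, 10, 1, 4 → 6
13: 11, 7, 10, 1, 4 → 5
11: 7, 10, 1, 4 → 4
7: 1, 4 → 2
10: 1, 4 → 2
1: none → 0
4: none → 0
Total inversions: 9 + 8 + 6 + 6 + 5 + 4 + 2 + 2 + 0 + 0 = 42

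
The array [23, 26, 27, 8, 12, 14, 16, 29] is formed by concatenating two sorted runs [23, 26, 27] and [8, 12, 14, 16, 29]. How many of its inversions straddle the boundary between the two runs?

12 cross-inversions

Count, for every r in R, how many entries of L exceed r:
r = 8: 23, 26, 27 → 3
r = 12: 23, 26, 27 → 3
r = 14: 23, 26, 27 → 3
r = 16: 23, 26, 27 → 3
r = 29: none → 0
Cross-inversions: 3 + 3 + 3 + 3 + 0 = 12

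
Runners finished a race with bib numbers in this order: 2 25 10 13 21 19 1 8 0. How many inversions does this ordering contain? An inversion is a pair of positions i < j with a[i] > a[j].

There are 24 inversions.

Count, for each position, how many later elements it exceeds:
2: 2
25: 7
10: 3
13: 3
21: 4
19: 3
1: 1
8: 1
0: 0
Sum: 2 + 7 + 3 + 3 + 4 + 3 + 1 + 1 + 0 = 24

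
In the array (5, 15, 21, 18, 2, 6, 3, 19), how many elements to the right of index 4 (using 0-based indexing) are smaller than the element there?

The element at index 4 is 2.
Elements after it: 6, 3, 19
None of them are smaller than 2.

0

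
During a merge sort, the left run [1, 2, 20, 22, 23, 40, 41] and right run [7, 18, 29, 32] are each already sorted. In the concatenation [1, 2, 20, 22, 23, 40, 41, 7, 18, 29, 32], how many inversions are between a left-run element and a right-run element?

There are 14 split inversions.

Take each right-half value and tally the left-half values above it:
r = 7: 20, 22, 23, 40, 41 → 5
r = 18: 20, 22, 23, 40, 41 → 5
r = 29: 40, 41 → 2
r = 32: 40, 41 → 2
Cross-inversions: 5 + 5 + 2 + 2 = 14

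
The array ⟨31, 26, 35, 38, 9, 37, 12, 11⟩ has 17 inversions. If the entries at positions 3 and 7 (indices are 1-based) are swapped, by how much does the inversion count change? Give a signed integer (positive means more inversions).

Positions 3 and 7 hold 35 and 12; after swapping, the array is [31, 26, 12, 38, 9, 37, 35, 11].
Sweep left to right; for each value list the smaller values that follow it:
31 → 26, 12, 9, 11 → 4
26 → 12, 9, 11 → 3
12 → 9, 11 → 2
38 → 9, 37, 35, 11 → 4
9 → none → 0
37 → 35, 11 → 2
35 → 11 → 1
11 → none → 0
Sum: 4 + 3 + 2 + 4 + 0 + 2 + 1 + 0 = 16
Change: 16 − 17 = -1

-1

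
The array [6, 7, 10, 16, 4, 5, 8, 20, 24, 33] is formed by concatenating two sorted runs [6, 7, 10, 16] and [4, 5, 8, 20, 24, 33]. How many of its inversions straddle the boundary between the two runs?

For each element r of the right run, count left-run elements greater than r:
r = 4: 6, 7, 10, 16 → 4
r = 5: 6, 7, 10, 16 → 4
r = 8: 10, 16 → 2
r = 20: none → 0
r = 24: none → 0
r = 33: none → 0
Cross-inversions: 4 + 4 + 2 + 0 + 0 + 0 = 10

Split inversions: 10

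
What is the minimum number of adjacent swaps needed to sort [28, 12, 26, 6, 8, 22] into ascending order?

Adjacent swaps: 10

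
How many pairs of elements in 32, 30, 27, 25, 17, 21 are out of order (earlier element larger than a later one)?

14 inversions

Sweep left to right; for each value list the smaller values that follow it:
32 → 30, 27, 25, 17, 21 → 5
30 → 27, 25, 17, 21 → 4
27 → 25, 17, 21 → 3
25 → 17, 21 → 2
17 → none → 0
21 → none → 0
Sum: 5 + 4 + 3 + 2 + 0 + 0 = 14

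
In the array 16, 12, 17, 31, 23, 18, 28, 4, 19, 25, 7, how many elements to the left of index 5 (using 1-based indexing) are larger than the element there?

1

The element at index 5 is 23.
Elements before it: 16, 12, 17, 31
Those larger than 23: 31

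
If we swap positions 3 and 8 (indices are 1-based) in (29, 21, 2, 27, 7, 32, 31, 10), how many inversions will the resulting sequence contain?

16 inversions

Positions 3 and 8 hold 2 and 10; after swapping, the array is [29, 21, 10, 27, 7, 32, 31, 2].
Sweep left to right; for each value list the smaller values that follow it:
29 → 21, 10, 27, 7, 2 → 5
21 → 10, 7, 2 → 3
10 → 7, 2 → 2
27 → 7, 2 → 2
7 → 2 → 1
32 → 31, 2 → 2
31 → 2 → 1
2 → none → 0
Sum: 5 + 3 + 2 + 2 + 1 + 2 + 1 + 0 = 16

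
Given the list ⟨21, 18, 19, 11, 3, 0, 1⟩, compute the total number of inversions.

19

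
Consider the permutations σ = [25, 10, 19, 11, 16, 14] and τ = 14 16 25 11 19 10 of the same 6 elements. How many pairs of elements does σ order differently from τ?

Assign each item its position (1..6) in the first ordering, then rewrite the second ordering as that position sequence:
positions: 25→1, 10→2, 19→3, 11→4, 16→5, 14→6
second ordering as positions: [6, 5, 1, 4, 3, 2]
Discordant pairs = inversions in this position sequence.
6: 5, 1, 4, 3, 2 → 5
5: 1, 4, 3, 2 → 4
1: 0
4: 3, 2 → 2
3: 2 → 1
2: 0
Total: 5 + 4 + 0 + 2 + 1 + 0 = 12

Discordant pairs: 12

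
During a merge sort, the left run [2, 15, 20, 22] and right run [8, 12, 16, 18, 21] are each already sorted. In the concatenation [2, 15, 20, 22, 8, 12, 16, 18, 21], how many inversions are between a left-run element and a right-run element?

11

For each element r of the right run, count left-run elements greater than r:
r = 8: 15, 20, 22 → 3
r = 12: 15, 20, 22 → 3
r = 16: 20, 22 → 2
r = 18: 20, 22 → 2
r = 21: 22 → 1
Cross-inversions: 3 + 3 + 2 + 2 + 1 = 11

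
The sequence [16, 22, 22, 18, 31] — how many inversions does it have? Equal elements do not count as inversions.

2 out-of-order pairs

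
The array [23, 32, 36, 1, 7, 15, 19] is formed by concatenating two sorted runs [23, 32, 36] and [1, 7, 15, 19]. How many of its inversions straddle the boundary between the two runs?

There are 12 split inversions.

For each element r of the right run, count left-run elements greater than r:
r = 1: 23, 32, 36 → 3
r = 7: 23, 32, 36 → 3
r = 15: 23, 32, 36 → 3
r = 19: 23, 32, 36 → 3
Cross-inversions: 3 + 3 + 3 + 3 = 12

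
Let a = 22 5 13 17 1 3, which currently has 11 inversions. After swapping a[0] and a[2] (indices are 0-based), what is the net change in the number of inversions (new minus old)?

-1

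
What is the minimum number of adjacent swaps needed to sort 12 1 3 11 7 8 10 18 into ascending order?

Minimum adjacent swaps = number of inversions (each swap of adjacent out-of-order elements removes one inversion and no swap can remove more).
Count inversions — for each element, later elements that are smaller:
12: 1, 3, 11, 7, 8, 10 → 6
1: none → 0
3: none → 0
11: 7, 8, 10 → 3
7: none → 0
8: none → 0
10: none → 0
18: none → 0
Total inversions: 6 + 0 + 0 + 3 + 0 + 0 + 0 + 0 = 9

9 swaps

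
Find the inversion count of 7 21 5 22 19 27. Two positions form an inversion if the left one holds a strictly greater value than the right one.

There are 4 inversions.

Listing every pair i<j with a[i]>a[j] (using 0-based positions):
(0,2): 7 > 5
(1,2): 21 > 5
(1,4): 21 > 19
(3,4): 22 > 19
That's 4 pairs.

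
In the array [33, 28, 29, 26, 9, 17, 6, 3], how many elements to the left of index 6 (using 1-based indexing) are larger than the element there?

The element at index 6 is 17.
Elements before it: 33, 28, 29, 26, 9
Those larger than 17: 33, 28, 29, 26

4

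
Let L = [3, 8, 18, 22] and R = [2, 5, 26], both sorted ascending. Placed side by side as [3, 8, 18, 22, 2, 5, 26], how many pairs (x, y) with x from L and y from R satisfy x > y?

Cross-inversions: 7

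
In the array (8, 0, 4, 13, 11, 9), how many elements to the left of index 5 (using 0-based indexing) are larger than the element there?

2

The element at index 5 is 9.
Elements before it: 8, 0, 4, 13, 11
Those larger than 9: 13, 11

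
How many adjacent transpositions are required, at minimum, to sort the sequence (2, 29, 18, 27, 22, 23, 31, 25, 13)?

16

The minimum number of adjacent swaps to sort an array equals its inversion count, since every such swap removes exactly one inversion.
Count inversions — for each element, later elements that are smaller:
2: none → 0
29: 18, 27, 22, 23, 25, 13 → 6
18: 13 → 1
27: 22, 23, 25, 13 → 4
22: 13 → 1
23: 13 → 1
31: 25, 13 → 2
25: 13 → 1
13: none → 0
Total inversions: 0 + 6 + 1 + 4 + 1 + 1 + 2 + 1 + 0 = 16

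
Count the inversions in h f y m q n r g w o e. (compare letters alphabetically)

Count, for each position, how many later elements it exceeds:
h → f, g, e → 3
f → e → 1
y → m, q, n, r, g, w, o, e → 8
m → g, e → 2
q → n, g, o, e → 4
n → g, e → 2
r → g, o, e → 3
g → e → 1
w → o, e → 2
o → e → 1
e → none → 0
Sum: 3 + 1 + 8 + 2 + 4 + 2 + 3 + 1 + 2 + 1 + 0 = 27

27 out-of-order pairs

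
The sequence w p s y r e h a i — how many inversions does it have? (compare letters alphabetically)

There are 27 inversions.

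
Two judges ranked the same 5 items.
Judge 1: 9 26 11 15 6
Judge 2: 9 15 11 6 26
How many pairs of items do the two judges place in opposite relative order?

Assign each item its position (1..5) in the first ordering, then rewrite the second ordering as that position sequence:
positions: 9→1, 26→2, 11→3, 15→4, 6→5
second ordering as positions: [1, 4, 3, 5, 2]
Discordant pairs = inversions in this position sequence.
1: 0
4: 3, 2 → 2
3: 2 → 1
5: 2 → 1
2: 0
Total: 0 + 2 + 1 + 1 + 0 = 4

4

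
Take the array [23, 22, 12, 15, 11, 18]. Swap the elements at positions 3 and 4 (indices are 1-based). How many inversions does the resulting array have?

Inversions: 12

Positions 3 and 4 hold 12 and 15; after swapping, the array is [23, 22, 15, 12, 11, 18].
For each element, count later entries that are smaller:
23: 5
22: 4
15: 2
12: 1
11: 0
18: 0
Sum: 5 + 4 + 2 + 1 + 0 + 0 = 12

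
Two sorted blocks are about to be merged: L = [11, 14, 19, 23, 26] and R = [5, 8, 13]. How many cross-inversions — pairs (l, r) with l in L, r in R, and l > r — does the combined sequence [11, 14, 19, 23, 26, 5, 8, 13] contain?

14 split inversions

For each element r of the right run, count left-run elements greater than r:
r = 5: 11, 14, 19, 23, 26 → 5
r = 8: 11, 14, 19, 23, 26 → 5
r = 13: 14, 19, 23, 26 → 4
Cross-inversions: 5 + 5 + 4 = 14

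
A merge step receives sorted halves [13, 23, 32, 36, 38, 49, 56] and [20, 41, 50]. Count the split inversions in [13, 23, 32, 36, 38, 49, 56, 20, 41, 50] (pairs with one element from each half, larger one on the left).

Take each right-half value and tally the left-half values above it:
r = 20: 23, 32, 36, 38, 49, 56 → 6
r = 41: 49, 56 → 2
r = 50: 56 → 1
Cross-inversions: 6 + 2 + 1 = 9

9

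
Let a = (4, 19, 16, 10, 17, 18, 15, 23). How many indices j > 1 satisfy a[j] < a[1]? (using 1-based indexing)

The element at index 1 is 4.
Elements after it: 19, 16, 10, 17, 18, 15, 23
None of them are smaller than 4.

0 such elements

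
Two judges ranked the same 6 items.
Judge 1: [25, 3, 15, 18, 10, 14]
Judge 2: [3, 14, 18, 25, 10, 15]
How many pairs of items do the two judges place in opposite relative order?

8 discordant pairs

Assign each item its position (1..6) in the first ordering, then rewrite the second ordering as that position sequence:
positions: 25→1, 3→2, 15→3, 18→4, 10→5, 14→6
second ordering as positions: [2, 6, 4, 1, 5, 3]
Discordant pairs = inversions in this position sequence.
2: 1 → 1
6: 4, 1, 5, 3 → 4
4: 1, 3 → 2
1: 0
5: 3 → 1
3: 0
Total: 1 + 4 + 2 + 0 + 1 + 0 = 8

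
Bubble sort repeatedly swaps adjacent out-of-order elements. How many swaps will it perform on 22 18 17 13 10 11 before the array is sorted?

14 adjacent swaps

Each adjacent swap fixes exactly one inversion, so the minimum swap count equals the number of inversions.
Count inversions — for each element, later elements that are smaller:
22: 18, 17, 13, 10, 11 → 5
18: 17, 13, 10, 11 → 4
17: 13, 10, 11 → 3
13: 10, 11 → 2
10: none → 0
11: none → 0
Total inversions: 5 + 4 + 3 + 2 + 0 + 0 = 14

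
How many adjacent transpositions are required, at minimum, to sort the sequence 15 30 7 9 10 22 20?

Each adjacent swap fixes exactly one inversion, so the minimum swap count equals the number of inversions.
Count inversions — for each element, later elements that are smaller:
15: 7, 9, 10 → 3
30: 7, 9, 10, 22, 20 → 5
7: none → 0
9: none → 0
10: none → 0
22: 20 → 1
20: none → 0
Total inversions: 3 + 5 + 0 + 0 + 0 + 1 + 0 = 9

9 adjacent swaps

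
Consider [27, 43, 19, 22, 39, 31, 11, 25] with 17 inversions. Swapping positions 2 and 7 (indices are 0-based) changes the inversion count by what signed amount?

Positions 2 and 7 hold 19 and 25; after swapping, the array is [27, 43, 25, 22, 39, 31, 11, 19].
Count, for each position, how many later elements it exceeds:
27 → 25, 22, 11, 19 → 4
43 → 25, 22, 39, 31, 11, 19 → 6
25 → 22, 11, 19 → 3
22 → 11, 19 → 2
39 → 31, 11, 19 → 3
31 → 11, 19 → 2
11 → none → 0
19 → none → 0
Sum: 4 + 6 + 3 + 2 + 3 + 2 + 0 + 0 = 20
Change: 20 − 17 = +3

+3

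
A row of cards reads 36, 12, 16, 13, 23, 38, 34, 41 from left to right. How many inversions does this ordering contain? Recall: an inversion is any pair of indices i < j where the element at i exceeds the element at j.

Sweep left to right; for each value list the smaller values that follow it:
36 → 12, 16, 13, 23, 34 → 5
12 → none → 0
16 → 13 → 1
13 → none → 0
23 → none → 0
38 → 34 → 1
34 → none → 0
41 → none → 0
Sum: 5 + 0 + 1 + 0 + 0 + 1 + 0 + 0 = 7

There are 7 inversions.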